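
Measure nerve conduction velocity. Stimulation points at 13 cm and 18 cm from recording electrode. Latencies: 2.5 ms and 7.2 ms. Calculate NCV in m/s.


Distance = (18 - 13) / 100 = 0.05 m
dt = (7.2 - 2.5) / 1000 = 0.0047 s
NCV = dist / dt = 10.64 m/s


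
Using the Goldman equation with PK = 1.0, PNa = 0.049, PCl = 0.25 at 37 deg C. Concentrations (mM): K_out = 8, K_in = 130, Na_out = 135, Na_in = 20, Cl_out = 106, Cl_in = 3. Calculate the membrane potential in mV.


Vm = (RT/F)*ln((PK*Ko + PNa*Nao + PCl*Cli)/(PK*Ki + PNa*Nai + PCl*Clo))
Numer = 15.365, Denom = 157.48
Vm = -62.2 mV


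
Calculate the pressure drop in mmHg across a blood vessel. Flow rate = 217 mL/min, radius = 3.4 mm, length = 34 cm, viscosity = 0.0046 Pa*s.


dP = 8*mu*L*Q / (pi*r^4)
Q = 217 mL/min = 3.61667e-06 m^3/s
dP = 107.788 Pa = 107.788 / 133.322 mmHg = 0.8085 mmHg


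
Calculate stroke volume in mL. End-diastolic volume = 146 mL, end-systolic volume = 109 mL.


SV = EDV - ESV
SV = 146 - 109
SV = 37 mL


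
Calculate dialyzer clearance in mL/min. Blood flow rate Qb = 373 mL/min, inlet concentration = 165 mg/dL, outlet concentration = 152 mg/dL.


K = Qb * (Cb_in - Cb_out) / Cb_in
K = 373 * (165 - 152) / 165
K = 29.39 mL/min


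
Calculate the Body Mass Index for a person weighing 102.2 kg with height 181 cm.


BMI = weight / height^2
height = 181 cm = 1.81 m
BMI = 102.2 / 1.81^2
BMI = 31.2 kg/m^2


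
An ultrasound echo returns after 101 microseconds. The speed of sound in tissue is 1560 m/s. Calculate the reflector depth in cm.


depth = c * t / 2
t = 101 us = 1.0100e-04 s
depth = 1560 * 1.0100e-04 / 2
depth = 0.07878 m = 7.878 cm


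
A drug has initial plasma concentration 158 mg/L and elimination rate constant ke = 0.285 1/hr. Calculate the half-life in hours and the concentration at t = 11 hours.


t_half = ln(2) / ke = 0.693147 / 0.285 = 2.432 hr
C(t) = C0 * exp(-ke*t) = 158 * exp(-0.285*11)
C(11) = 6.873 mg/L


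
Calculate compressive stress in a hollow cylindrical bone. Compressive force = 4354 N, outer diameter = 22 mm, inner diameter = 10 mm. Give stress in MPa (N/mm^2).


A = pi*(r_o^2 - r_i^2)
r_o = 11 mm, r_i = 5 mm
A = 301.593 mm^2
sigma = F/A = 4354 / 301.593
sigma = 14.44 MPa


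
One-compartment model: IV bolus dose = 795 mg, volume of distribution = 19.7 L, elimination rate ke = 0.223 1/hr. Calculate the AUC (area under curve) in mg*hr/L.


C0 = Dose/Vd = 795/19.7 = 40.3553 mg/L
AUC = C0/ke = 40.3553/0.223
AUC = 181 mg*hr/L


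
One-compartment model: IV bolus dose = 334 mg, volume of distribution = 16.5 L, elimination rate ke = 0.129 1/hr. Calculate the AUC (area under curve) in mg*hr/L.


C0 = Dose/Vd = 334/16.5 = 20.2424 mg/L
AUC = C0/ke = 20.2424/0.129
AUC = 156.9 mg*hr/L


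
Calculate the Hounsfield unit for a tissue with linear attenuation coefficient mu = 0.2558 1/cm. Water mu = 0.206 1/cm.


HU = ((mu_tissue - mu_water) / mu_water) * 1000
HU = ((0.2558 - 0.206) / 0.206) * 1000
HU = 241.7


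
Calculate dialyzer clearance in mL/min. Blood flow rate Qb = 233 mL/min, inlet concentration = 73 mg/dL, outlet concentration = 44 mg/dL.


K = Qb * (Cb_in - Cb_out) / Cb_in
K = 233 * (73 - 44) / 73
K = 92.56 mL/min


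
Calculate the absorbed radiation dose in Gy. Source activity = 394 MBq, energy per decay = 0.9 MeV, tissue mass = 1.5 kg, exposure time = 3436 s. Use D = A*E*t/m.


A = 394 MBq = 3.9400e+08 Bq
E = 0.9 MeV = 1.4418e-13 J
D = A*E*t/m = 3.9400e+08*1.4418e-13*3436/1.5
D = 0.1301 Gy


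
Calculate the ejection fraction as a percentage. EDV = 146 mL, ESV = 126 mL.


SV = EDV - ESV = 146 - 126 = 20 mL
EF = SV/EDV * 100 = 20/146 * 100
EF = 13.7%


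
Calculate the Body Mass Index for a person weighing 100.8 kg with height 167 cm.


BMI = weight / height^2
height = 167 cm = 1.67 m
BMI = 100.8 / 1.67^2
BMI = 36.14 kg/m^2


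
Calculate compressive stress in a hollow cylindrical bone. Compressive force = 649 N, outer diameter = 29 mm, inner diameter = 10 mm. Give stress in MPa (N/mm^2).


A = pi*(r_o^2 - r_i^2)
r_o = 14.5 mm, r_i = 5 mm
A = 581.98 mm^2
sigma = F/A = 649 / 581.98
sigma = 1.115 MPa


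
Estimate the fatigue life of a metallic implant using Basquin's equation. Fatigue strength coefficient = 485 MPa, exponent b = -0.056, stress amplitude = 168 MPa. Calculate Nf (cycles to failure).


sigma_a = sigma_f' * (2Nf)^b
2Nf = (sigma_a/sigma_f')^(1/b)
2Nf = (168/485)^(1/-0.056)
2Nf = 1.6672785e+08
Nf = 8.3364e+07


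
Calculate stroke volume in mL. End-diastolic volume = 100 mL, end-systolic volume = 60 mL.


SV = EDV - ESV
SV = 100 - 60
SV = 40 mL


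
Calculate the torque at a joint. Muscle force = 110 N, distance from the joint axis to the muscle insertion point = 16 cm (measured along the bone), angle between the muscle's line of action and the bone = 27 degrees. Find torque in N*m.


Torque = F * d * sin(theta)   (moment arm = d*sin(theta))
d = 16 cm = 0.16 m
Torque = 110 * 0.16 * sin(27)
Torque = 7.99 N*m


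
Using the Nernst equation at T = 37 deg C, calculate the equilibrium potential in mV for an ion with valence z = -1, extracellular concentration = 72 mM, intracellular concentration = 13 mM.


E = (RT/(zF)) * ln(C_out/C_in)
T = 37 + 273.15 = 310.15 K
E = (8.314 * 310.15 / (-1 * 96485)) * ln(72/13)
E = -45.75 mV


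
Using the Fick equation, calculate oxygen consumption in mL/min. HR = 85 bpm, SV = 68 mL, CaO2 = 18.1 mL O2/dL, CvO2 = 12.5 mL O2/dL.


CO = HR*SV = 85*68/1000 = 5.78 L/min
a-v O2 diff = 18.1 - 12.5 = 5.6 mL/dL
VO2 = CO * (CaO2-CvO2) * 10 dL/L
VO2 = 5.78 * 5.6 * 10
VO2 = 323.7 mL/min


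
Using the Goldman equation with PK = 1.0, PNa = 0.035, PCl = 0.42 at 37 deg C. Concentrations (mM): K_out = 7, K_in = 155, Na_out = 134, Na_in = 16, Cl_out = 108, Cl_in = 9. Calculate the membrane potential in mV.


Vm = (RT/F)*ln((PK*Ko + PNa*Nao + PCl*Cli)/(PK*Ki + PNa*Nai + PCl*Clo))
Numer = 15.47, Denom = 200.92
Vm = -68.52 mV


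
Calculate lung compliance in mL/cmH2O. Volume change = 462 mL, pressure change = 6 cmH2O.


C = dV / dP
C = 462 / 6
C = 77 mL/cmH2O


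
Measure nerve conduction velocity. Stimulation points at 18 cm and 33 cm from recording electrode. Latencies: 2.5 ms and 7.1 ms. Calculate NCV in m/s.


Distance = (33 - 18) / 100 = 0.15 m
dt = (7.1 - 2.5) / 1000 = 0.0046 s
NCV = dist / dt = 32.61 m/s


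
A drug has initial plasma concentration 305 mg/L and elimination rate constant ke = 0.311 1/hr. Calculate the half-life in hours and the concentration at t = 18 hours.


t_half = ln(2) / ke = 0.693147 / 0.311 = 2.229 hr
C(t) = C0 * exp(-ke*t) = 305 * exp(-0.311*18)
C(18) = 1.13 mg/L


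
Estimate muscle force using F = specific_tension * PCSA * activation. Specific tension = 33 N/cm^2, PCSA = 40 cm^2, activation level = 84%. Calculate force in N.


F = sigma * PCSA * activation
F = 33 * 40 * 0.84
F = 1109 N


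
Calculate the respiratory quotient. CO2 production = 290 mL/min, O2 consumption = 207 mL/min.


RQ = VCO2 / VO2
RQ = 290 / 207
RQ = 1.401


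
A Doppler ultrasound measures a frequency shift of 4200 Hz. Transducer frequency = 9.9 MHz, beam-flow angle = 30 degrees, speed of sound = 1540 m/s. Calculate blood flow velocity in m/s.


v = fd * c / (2 * f0 * cos(theta))
v = 4200 * 1540 / (2 * 9.9000e+06 * cos(30))
v = 0.3772 m/s


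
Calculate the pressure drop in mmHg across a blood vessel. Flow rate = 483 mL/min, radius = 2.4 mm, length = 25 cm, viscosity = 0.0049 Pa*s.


dP = 8*mu*L*Q / (pi*r^4)
Q = 483 mL/min = 8.05e-06 m^3/s
dP = 756.88 Pa = 756.88 / 133.322 mmHg = 5.677 mmHg


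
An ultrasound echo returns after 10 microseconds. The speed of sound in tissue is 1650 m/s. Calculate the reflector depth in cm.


depth = c * t / 2
t = 10 us = 1.0000e-05 s
depth = 1650 * 1.0000e-05 / 2
depth = 0.00825 m = 0.825 cm


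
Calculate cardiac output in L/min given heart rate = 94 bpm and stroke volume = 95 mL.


CO = HR * SV
CO = 94 * 95 / 1000
CO = 8.93 L/min


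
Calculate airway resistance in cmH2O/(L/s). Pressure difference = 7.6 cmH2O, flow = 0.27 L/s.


R = dP / flow
R = 7.6 / 0.27
R = 28.15 cmH2O/(L/s)


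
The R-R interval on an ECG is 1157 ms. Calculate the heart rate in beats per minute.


HR = 60 / RR_interval(s)
RR = 1157 ms = 1.157 s
HR = 60 / 1.157 = 51.86 bpm


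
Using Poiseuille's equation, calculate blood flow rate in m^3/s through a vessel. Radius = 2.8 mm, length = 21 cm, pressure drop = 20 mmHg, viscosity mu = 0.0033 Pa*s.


Q = pi*r^4*dP / (8*mu*L)
r = 0.0028 m, L = 0.21 m
dP = 20 mmHg = 2666.44 Pa
Q = 9.2873e-05 m^3/s


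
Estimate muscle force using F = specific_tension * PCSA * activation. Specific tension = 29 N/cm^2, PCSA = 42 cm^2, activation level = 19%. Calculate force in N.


F = sigma * PCSA * activation
F = 29 * 42 * 0.19
F = 231.4 N


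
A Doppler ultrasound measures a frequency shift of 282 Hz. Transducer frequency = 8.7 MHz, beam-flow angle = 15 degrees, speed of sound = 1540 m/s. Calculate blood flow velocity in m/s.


v = fd * c / (2 * f0 * cos(theta))
v = 282 * 1540 / (2 * 8.7000e+06 * cos(15))
v = 0.02584 m/s


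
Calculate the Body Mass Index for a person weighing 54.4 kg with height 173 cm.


BMI = weight / height^2
height = 173 cm = 1.73 m
BMI = 54.4 / 1.73^2
BMI = 18.18 kg/m^2


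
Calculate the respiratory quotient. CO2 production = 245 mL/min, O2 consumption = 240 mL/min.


RQ = VCO2 / VO2
RQ = 245 / 240
RQ = 1.021


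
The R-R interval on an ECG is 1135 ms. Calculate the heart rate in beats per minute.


HR = 60 / RR_interval(s)
RR = 1135 ms = 1.135 s
HR = 60 / 1.135 = 52.86 bpm


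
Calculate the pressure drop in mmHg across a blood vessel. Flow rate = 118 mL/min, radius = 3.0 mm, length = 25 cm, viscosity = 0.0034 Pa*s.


dP = 8*mu*L*Q / (pi*r^4)
Q = 118 mL/min = 1.96667e-06 m^3/s
dP = 52.554 Pa = 52.554 / 133.322 mmHg = 0.3942 mmHg


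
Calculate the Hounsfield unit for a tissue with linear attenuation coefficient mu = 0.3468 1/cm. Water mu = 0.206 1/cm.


HU = ((mu_tissue - mu_water) / mu_water) * 1000
HU = ((0.3468 - 0.206) / 0.206) * 1000
HU = 683.5


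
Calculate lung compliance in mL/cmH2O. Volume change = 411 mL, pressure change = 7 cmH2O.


C = dV / dP
C = 411 / 7
C = 58.71 mL/cmH2O


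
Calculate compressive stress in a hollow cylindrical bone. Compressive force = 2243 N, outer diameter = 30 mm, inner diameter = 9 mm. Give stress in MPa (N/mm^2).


A = pi*(r_o^2 - r_i^2)
r_o = 15 mm, r_i = 4.5 mm
A = 643.241 mm^2
sigma = F/A = 2243 / 643.241
sigma = 3.487 MPa


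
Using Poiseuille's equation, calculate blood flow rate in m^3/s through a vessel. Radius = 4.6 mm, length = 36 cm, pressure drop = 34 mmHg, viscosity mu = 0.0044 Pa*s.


Q = pi*r^4*dP / (8*mu*L)
r = 0.0046 m, L = 0.36 m
dP = 34 mmHg = 4532.948 Pa
Q = 5.0317e-04 m^3/s


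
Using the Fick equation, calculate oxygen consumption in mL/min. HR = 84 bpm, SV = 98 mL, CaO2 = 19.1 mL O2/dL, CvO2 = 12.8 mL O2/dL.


CO = HR*SV = 84*98/1000 = 8.232 L/min
a-v O2 diff = 19.1 - 12.8 = 6.3 mL/dL
VO2 = CO * (CaO2-CvO2) * 10 dL/L
VO2 = 8.232 * 6.3 * 10
VO2 = 518.6 mL/min


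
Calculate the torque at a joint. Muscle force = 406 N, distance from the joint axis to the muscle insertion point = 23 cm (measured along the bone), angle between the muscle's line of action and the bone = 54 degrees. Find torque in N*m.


Torque = F * d * sin(theta)   (moment arm = d*sin(theta))
d = 23 cm = 0.23 m
Torque = 406 * 0.23 * sin(54)
Torque = 75.55 N*m


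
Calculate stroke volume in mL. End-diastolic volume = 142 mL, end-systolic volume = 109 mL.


SV = EDV - ESV
SV = 142 - 109
SV = 33 mL


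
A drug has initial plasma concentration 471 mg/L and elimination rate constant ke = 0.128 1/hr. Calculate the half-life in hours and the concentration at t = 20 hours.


t_half = ln(2) / ke = 0.693147 / 0.128 = 5.415 hr
C(t) = C0 * exp(-ke*t) = 471 * exp(-0.128*20)
C(20) = 36.41 mg/L


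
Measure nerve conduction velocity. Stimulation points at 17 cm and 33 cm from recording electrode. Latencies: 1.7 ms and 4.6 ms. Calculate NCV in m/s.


Distance = (33 - 17) / 100 = 0.16 m
dt = (4.6 - 1.7) / 1000 = 0.0029 s
NCV = dist / dt = 55.17 m/s


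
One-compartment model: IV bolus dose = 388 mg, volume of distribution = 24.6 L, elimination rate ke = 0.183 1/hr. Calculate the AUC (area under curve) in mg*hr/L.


C0 = Dose/Vd = 388/24.6 = 15.7724 mg/L
AUC = C0/ke = 15.7724/0.183
AUC = 86.19 mg*hr/L


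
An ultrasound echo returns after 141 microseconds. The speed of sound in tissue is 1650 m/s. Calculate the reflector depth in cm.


depth = c * t / 2
t = 141 us = 1.4100e-04 s
depth = 1650 * 1.4100e-04 / 2
depth = 0.116325 m = 11.6325 cm


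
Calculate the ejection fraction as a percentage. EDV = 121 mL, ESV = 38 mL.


SV = EDV - ESV = 121 - 38 = 83 mL
EF = SV/EDV * 100 = 83/121 * 100
EF = 68.6%


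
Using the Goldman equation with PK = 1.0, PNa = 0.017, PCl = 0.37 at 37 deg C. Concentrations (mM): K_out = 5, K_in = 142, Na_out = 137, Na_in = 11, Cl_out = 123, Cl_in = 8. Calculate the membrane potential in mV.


Vm = (RT/F)*ln((PK*Ko + PNa*Nao + PCl*Cli)/(PK*Ki + PNa*Nai + PCl*Clo))
Numer = 10.289, Denom = 187.697
Vm = -77.6 mV


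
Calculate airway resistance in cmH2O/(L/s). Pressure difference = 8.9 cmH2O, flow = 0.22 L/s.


R = dP / flow
R = 8.9 / 0.22
R = 40.45 cmH2O/(L/s)


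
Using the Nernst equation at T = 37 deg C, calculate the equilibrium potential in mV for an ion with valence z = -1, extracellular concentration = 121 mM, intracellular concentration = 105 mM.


E = (RT/(zF)) * ln(C_out/C_in)
T = 37 + 273.15 = 310.15 K
E = (8.314 * 310.15 / (-1 * 96485)) * ln(121/105)
E = -3.79 mV


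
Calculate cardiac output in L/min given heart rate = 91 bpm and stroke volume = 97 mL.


CO = HR * SV
CO = 91 * 97 / 1000
CO = 8.827 L/min


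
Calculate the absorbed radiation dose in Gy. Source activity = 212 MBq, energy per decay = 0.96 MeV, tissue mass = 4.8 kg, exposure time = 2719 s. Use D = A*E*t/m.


A = 212 MBq = 2.1200e+08 Bq
E = 0.96 MeV = 1.53792e-13 J
D = A*E*t/m = 2.1200e+08*1.53792e-13*2719/4.8
D = 0.01847 Gy


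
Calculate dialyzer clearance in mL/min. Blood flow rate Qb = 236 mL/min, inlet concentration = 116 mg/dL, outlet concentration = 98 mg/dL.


K = Qb * (Cb_in - Cb_out) / Cb_in
K = 236 * (116 - 98) / 116
K = 36.62 mL/min


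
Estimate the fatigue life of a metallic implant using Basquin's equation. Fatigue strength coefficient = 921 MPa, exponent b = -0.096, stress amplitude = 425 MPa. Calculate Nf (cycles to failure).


sigma_a = sigma_f' * (2Nf)^b
2Nf = (sigma_a/sigma_f')^(1/b)
2Nf = (425/921)^(1/-0.096)
2Nf = 3152.4857
Nf = 1576


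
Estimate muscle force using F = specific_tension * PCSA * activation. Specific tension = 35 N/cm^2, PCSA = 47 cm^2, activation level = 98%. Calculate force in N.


F = sigma * PCSA * activation
F = 35 * 47 * 0.98
F = 1612 N


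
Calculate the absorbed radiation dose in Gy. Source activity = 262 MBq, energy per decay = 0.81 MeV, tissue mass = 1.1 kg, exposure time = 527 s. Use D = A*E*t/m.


A = 262 MBq = 2.6200e+08 Bq
E = 0.81 MeV = 1.29762e-13 J
D = A*E*t/m = 2.6200e+08*1.29762e-13*527/1.1
D = 0.01629 Gy


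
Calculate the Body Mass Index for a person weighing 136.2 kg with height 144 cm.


BMI = weight / height^2
height = 144 cm = 1.44 m
BMI = 136.2 / 1.44^2
BMI = 65.68 kg/m^2


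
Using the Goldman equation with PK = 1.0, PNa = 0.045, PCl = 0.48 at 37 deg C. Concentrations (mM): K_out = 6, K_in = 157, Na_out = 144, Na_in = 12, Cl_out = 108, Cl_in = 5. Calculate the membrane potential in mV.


Vm = (RT/F)*ln((PK*Ko + PNa*Nao + PCl*Cli)/(PK*Ki + PNa*Nai + PCl*Clo))
Numer = 14.88, Denom = 209.38
Vm = -70.67 mV


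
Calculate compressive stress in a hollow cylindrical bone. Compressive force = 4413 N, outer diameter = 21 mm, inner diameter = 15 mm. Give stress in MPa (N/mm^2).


A = pi*(r_o^2 - r_i^2)
r_o = 10.5 mm, r_i = 7.5 mm
A = 169.646 mm^2
sigma = F/A = 4413 / 169.646
sigma = 26.01 MPa


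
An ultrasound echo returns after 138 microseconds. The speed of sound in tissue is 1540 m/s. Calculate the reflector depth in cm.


depth = c * t / 2
t = 138 us = 1.3800e-04 s
depth = 1540 * 1.3800e-04 / 2
depth = 0.10626 m = 10.626 cm


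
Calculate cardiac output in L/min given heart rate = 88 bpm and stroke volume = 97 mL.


CO = HR * SV
CO = 88 * 97 / 1000
CO = 8.536 L/min


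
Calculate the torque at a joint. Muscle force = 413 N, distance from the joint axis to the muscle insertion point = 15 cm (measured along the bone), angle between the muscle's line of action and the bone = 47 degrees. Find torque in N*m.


Torque = F * d * sin(theta)   (moment arm = d*sin(theta))
d = 15 cm = 0.15 m
Torque = 413 * 0.15 * sin(47)
Torque = 45.31 N*m


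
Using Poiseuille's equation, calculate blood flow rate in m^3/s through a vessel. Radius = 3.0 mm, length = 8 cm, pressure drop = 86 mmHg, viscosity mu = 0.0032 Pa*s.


Q = pi*r^4*dP / (8*mu*L)
r = 0.003 m, L = 0.08 m
dP = 86 mmHg = 11465.692 Pa
Q = 0.001425 m^3/s


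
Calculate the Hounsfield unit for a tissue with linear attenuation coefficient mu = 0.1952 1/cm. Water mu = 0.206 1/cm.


HU = ((mu_tissue - mu_water) / mu_water) * 1000
HU = ((0.1952 - 0.206) / 0.206) * 1000
HU = -52.43


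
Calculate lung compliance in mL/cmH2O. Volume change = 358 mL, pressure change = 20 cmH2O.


C = dV / dP
C = 358 / 20
C = 17.9 mL/cmH2O


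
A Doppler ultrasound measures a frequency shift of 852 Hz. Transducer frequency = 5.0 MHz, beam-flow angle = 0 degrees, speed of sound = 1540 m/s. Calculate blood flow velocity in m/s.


v = fd * c / (2 * f0 * cos(theta))
v = 852 * 1540 / (2 * 5.0000e+06 * cos(0))
v = 0.1312 m/s


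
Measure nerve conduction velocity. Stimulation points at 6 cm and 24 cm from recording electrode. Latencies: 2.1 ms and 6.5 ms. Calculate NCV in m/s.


Distance = (24 - 6) / 100 = 0.18 m
dt = (6.5 - 2.1) / 1000 = 0.0044 s
NCV = dist / dt = 40.91 m/s


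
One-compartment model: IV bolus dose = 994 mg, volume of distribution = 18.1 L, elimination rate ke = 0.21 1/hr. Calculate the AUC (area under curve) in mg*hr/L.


C0 = Dose/Vd = 994/18.1 = 54.9171 mg/L
AUC = C0/ke = 54.9171/0.21
AUC = 261.5 mg*hr/L


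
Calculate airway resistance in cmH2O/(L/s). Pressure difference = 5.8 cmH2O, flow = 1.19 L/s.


R = dP / flow
R = 5.8 / 1.19
R = 4.874 cmH2O/(L/s)


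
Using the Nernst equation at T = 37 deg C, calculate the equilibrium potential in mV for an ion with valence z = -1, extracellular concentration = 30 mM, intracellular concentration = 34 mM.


E = (RT/(zF)) * ln(C_out/C_in)
T = 37 + 273.15 = 310.15 K
E = (8.314 * 310.15 / (-1 * 96485)) * ln(30/34)
E = 3.345 mV


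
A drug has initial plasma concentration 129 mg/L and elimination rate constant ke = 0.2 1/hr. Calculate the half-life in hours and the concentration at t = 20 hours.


t_half = ln(2) / ke = 0.693147 / 0.2 = 3.466 hr
C(t) = C0 * exp(-ke*t) = 129 * exp(-0.2*20)
C(20) = 2.363 mg/L


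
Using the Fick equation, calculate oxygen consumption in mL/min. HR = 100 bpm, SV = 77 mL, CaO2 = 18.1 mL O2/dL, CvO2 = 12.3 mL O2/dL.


CO = HR*SV = 100*77/1000 = 7.7 L/min
a-v O2 diff = 18.1 - 12.3 = 5.8 mL/dL
VO2 = CO * (CaO2-CvO2) * 10 dL/L
VO2 = 7.7 * 5.8 * 10
VO2 = 446.6 mL/min


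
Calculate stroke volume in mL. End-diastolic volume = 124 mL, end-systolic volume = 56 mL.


SV = EDV - ESV
SV = 124 - 56
SV = 68 mL


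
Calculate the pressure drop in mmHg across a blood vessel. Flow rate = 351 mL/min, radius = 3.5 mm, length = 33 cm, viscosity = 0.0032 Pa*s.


dP = 8*mu*L*Q / (pi*r^4)
Q = 351 mL/min = 5.85e-06 m^3/s
dP = 104.831 Pa = 104.831 / 133.322 mmHg = 0.7863 mmHg


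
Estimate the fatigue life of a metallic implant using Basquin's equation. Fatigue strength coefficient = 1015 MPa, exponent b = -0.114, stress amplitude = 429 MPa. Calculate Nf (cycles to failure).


sigma_a = sigma_f' * (2Nf)^b
2Nf = (sigma_a/sigma_f')^(1/b)
2Nf = (429/1015)^(1/-0.114)
2Nf = 1908.8795
Nf = 954.4


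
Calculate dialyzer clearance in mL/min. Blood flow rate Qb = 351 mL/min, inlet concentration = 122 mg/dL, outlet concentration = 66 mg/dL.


K = Qb * (Cb_in - Cb_out) / Cb_in
K = 351 * (122 - 66) / 122
K = 161.1 mL/min


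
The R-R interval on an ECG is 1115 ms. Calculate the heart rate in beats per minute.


HR = 60 / RR_interval(s)
RR = 1115 ms = 1.115 s
HR = 60 / 1.115 = 53.81 bpm


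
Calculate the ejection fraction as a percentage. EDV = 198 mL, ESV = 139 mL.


SV = EDV - ESV = 198 - 139 = 59 mL
EF = SV/EDV * 100 = 59/198 * 100
EF = 29.8%


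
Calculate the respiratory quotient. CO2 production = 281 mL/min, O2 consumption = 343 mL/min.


RQ = VCO2 / VO2
RQ = 281 / 343
RQ = 0.8192


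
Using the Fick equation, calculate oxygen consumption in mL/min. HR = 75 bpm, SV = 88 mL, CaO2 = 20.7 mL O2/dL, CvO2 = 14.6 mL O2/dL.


CO = HR*SV = 75*88/1000 = 6.6 L/min
a-v O2 diff = 20.7 - 14.6 = 6.1 mL/dL
VO2 = CO * (CaO2-CvO2) * 10 dL/L
VO2 = 6.6 * 6.1 * 10
VO2 = 402.6 mL/min


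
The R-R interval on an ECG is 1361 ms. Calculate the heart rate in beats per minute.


HR = 60 / RR_interval(s)
RR = 1361 ms = 1.361 s
HR = 60 / 1.361 = 44.09 bpm


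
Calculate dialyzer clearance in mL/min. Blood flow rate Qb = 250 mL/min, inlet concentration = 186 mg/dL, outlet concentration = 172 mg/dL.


K = Qb * (Cb_in - Cb_out) / Cb_in
K = 250 * (186 - 172) / 186
K = 18.82 mL/min


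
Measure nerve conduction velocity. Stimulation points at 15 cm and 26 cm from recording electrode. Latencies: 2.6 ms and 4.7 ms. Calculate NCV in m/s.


Distance = (26 - 15) / 100 = 0.11 m
dt = (4.7 - 2.6) / 1000 = 0.0021 s
NCV = dist / dt = 52.38 m/s


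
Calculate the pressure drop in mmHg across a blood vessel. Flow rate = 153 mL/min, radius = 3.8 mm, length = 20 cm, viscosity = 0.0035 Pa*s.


dP = 8*mu*L*Q / (pi*r^4)
Q = 153 mL/min = 2.55e-06 m^3/s
dP = 21.7994 Pa = 21.7994 / 133.322 mmHg = 0.1635 mmHg


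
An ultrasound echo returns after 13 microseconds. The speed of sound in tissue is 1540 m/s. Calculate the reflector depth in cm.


depth = c * t / 2
t = 13 us = 1.3000e-05 s
depth = 1540 * 1.3000e-05 / 2
depth = 0.01001 m = 1.001 cm


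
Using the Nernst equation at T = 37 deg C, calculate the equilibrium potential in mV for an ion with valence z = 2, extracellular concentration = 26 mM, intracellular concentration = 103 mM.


E = (RT/(zF)) * ln(C_out/C_in)
T = 37 + 273.15 = 310.15 K
E = (8.314 * 310.15 / (2 * 96485)) * ln(26/103)
E = -18.4 mV


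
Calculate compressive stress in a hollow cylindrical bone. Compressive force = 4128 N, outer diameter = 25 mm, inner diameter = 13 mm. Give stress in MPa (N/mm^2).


A = pi*(r_o^2 - r_i^2)
r_o = 12.5 mm, r_i = 6.5 mm
A = 358.142 mm^2
sigma = F/A = 4128 / 358.142
sigma = 11.53 MPa


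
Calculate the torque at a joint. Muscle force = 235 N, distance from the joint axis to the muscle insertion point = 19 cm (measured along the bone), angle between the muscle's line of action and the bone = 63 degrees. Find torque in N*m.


Torque = F * d * sin(theta)   (moment arm = d*sin(theta))
d = 19 cm = 0.19 m
Torque = 235 * 0.19 * sin(63)
Torque = 39.78 N*m


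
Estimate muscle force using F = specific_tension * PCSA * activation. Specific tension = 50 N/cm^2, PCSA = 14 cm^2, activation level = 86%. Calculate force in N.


F = sigma * PCSA * activation
F = 50 * 14 * 0.86
F = 602 N


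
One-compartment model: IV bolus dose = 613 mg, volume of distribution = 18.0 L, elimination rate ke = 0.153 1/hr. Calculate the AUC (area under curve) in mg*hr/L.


C0 = Dose/Vd = 613/18.0 = 34.0556 mg/L
AUC = C0/ke = 34.0556/0.153
AUC = 222.6 mg*hr/L


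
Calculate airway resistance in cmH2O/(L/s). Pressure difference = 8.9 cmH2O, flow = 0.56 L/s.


R = dP / flow
R = 8.9 / 0.56
R = 15.89 cmH2O/(L/s)


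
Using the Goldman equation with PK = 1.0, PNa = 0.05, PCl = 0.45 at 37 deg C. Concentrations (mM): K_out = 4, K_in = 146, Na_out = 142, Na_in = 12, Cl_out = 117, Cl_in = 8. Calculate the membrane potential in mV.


Vm = (RT/F)*ln((PK*Ko + PNa*Nao + PCl*Cli)/(PK*Ki + PNa*Nai + PCl*Clo))
Numer = 14.7, Denom = 199.25
Vm = -69.67 mV


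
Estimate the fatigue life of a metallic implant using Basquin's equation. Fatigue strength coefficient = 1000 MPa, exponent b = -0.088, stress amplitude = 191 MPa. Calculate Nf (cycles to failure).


sigma_a = sigma_f' * (2Nf)^b
2Nf = (sigma_a/sigma_f')^(1/b)
2Nf = (191/1000)^(1/-0.088)
2Nf = 1.4793651e+08
Nf = 7.3968e+07


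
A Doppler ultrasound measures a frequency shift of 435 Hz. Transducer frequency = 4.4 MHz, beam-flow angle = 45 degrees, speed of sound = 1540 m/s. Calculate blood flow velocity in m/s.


v = fd * c / (2 * f0 * cos(theta))
v = 435 * 1540 / (2 * 4.4000e+06 * cos(45))
v = 0.1077 m/s


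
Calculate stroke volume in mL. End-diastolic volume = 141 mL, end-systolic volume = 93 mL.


SV = EDV - ESV
SV = 141 - 93
SV = 48 mL


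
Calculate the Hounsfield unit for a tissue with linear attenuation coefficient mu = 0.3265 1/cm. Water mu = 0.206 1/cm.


HU = ((mu_tissue - mu_water) / mu_water) * 1000
HU = ((0.3265 - 0.206) / 0.206) * 1000
HU = 585


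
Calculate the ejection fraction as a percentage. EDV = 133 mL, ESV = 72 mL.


SV = EDV - ESV = 133 - 72 = 61 mL
EF = SV/EDV * 100 = 61/133 * 100
EF = 45.86%


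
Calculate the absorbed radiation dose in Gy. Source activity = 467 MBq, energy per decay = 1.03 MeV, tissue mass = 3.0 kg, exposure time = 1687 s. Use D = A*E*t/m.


A = 467 MBq = 4.6700e+08 Bq
E = 1.03 MeV = 1.65006e-13 J
D = A*E*t/m = 4.6700e+08*1.65006e-13*1687/3.0
D = 0.04333 Gy


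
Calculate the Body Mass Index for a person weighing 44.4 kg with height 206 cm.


BMI = weight / height^2
height = 206 cm = 2.06 m
BMI = 44.4 / 2.06^2
BMI = 10.46 kg/m^2


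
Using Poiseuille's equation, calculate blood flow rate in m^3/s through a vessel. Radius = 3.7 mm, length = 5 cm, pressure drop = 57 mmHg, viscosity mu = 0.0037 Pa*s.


Q = pi*r^4*dP / (8*mu*L)
r = 0.0037 m, L = 0.05 m
dP = 57 mmHg = 7599.354 Pa
Q = 0.003023 m^3/s


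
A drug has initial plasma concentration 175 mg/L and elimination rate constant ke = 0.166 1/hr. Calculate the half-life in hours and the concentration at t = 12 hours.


t_half = ln(2) / ke = 0.693147 / 0.166 = 4.176 hr
C(t) = C0 * exp(-ke*t) = 175 * exp(-0.166*12)
C(12) = 23.87 mg/L


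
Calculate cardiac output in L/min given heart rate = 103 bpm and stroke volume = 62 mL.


CO = HR * SV
CO = 103 * 62 / 1000
CO = 6.386 L/min


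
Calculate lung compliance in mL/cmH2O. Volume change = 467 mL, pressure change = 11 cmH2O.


C = dV / dP
C = 467 / 11
C = 42.45 mL/cmH2O


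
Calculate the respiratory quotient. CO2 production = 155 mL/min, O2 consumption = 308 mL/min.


RQ = VCO2 / VO2
RQ = 155 / 308
RQ = 0.5032


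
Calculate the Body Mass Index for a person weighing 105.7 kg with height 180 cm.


BMI = weight / height^2
height = 180 cm = 1.8 m
BMI = 105.7 / 1.8^2
BMI = 32.62 kg/m^2


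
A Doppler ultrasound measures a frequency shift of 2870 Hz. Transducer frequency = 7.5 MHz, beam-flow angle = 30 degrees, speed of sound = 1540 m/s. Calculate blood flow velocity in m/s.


v = fd * c / (2 * f0 * cos(theta))
v = 2870 * 1540 / (2 * 7.5000e+06 * cos(30))
v = 0.3402 m/s


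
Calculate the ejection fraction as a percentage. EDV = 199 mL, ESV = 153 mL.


SV = EDV - ESV = 199 - 153 = 46 mL
EF = SV/EDV * 100 = 46/199 * 100
EF = 23.12%


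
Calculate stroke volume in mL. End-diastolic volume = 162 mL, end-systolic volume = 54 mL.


SV = EDV - ESV
SV = 162 - 54
SV = 108 mL


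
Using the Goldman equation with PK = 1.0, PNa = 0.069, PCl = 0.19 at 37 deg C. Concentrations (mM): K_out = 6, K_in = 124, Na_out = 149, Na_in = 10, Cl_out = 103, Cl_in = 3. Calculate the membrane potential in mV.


Vm = (RT/F)*ln((PK*Ko + PNa*Nao + PCl*Cli)/(PK*Ki + PNa*Nai + PCl*Clo))
Numer = 16.851, Denom = 144.26
Vm = -57.38 mV


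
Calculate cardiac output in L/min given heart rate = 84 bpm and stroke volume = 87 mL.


CO = HR * SV
CO = 84 * 87 / 1000
CO = 7.308 L/min


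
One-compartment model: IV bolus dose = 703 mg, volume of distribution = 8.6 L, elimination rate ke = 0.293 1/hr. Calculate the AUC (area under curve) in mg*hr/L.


C0 = Dose/Vd = 703/8.6 = 81.7442 mg/L
AUC = C0/ke = 81.7442/0.293
AUC = 279 mg*hr/L


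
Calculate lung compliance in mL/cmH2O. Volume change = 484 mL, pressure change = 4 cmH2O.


C = dV / dP
C = 484 / 4
C = 121 mL/cmH2O


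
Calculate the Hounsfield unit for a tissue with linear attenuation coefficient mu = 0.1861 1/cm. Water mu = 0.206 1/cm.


HU = ((mu_tissue - mu_water) / mu_water) * 1000
HU = ((0.1861 - 0.206) / 0.206) * 1000
HU = -96.6


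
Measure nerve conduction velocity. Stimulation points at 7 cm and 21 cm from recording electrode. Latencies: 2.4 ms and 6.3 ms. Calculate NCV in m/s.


Distance = (21 - 7) / 100 = 0.14 m
dt = (6.3 - 2.4) / 1000 = 0.0039 s
NCV = dist / dt = 35.9 m/s


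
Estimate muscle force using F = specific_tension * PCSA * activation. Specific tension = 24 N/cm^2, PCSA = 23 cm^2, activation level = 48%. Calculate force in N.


F = sigma * PCSA * activation
F = 24 * 23 * 0.48
F = 265 N


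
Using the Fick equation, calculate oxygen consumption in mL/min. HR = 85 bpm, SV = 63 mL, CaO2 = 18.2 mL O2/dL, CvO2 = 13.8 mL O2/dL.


CO = HR*SV = 85*63/1000 = 5.355 L/min
a-v O2 diff = 18.2 - 13.8 = 4.4 mL/dL
VO2 = CO * (CaO2-CvO2) * 10 dL/L
VO2 = 5.355 * 4.4 * 10
VO2 = 235.6 mL/min


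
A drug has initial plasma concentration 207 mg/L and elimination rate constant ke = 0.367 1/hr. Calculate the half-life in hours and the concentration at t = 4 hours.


t_half = ln(2) / ke = 0.693147 / 0.367 = 1.889 hr
C(t) = C0 * exp(-ke*t) = 207 * exp(-0.367*4)
C(4) = 47.69 mg/L


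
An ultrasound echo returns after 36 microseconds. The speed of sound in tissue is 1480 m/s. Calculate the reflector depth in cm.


depth = c * t / 2
t = 36 us = 3.6000e-05 s
depth = 1480 * 3.6000e-05 / 2
depth = 0.02664 m = 2.664 cm


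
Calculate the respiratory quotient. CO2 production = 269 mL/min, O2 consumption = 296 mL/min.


RQ = VCO2 / VO2
RQ = 269 / 296
RQ = 0.9088


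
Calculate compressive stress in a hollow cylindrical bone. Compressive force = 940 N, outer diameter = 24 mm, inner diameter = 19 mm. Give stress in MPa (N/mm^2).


A = pi*(r_o^2 - r_i^2)
r_o = 12 mm, r_i = 9.5 mm
A = 168.861 mm^2
sigma = F/A = 940 / 168.861
sigma = 5.567 MPa


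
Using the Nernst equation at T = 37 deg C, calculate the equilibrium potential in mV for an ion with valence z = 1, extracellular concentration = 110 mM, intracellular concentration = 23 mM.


E = (RT/(zF)) * ln(C_out/C_in)
T = 37 + 273.15 = 310.15 K
E = (8.314 * 310.15 / (1 * 96485)) * ln(110/23)
E = 41.82 mV


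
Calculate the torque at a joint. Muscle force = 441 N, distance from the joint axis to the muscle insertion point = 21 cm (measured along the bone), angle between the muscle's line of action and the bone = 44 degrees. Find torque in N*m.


Torque = F * d * sin(theta)   (moment arm = d*sin(theta))
d = 21 cm = 0.21 m
Torque = 441 * 0.21 * sin(44)
Torque = 64.33 N*m


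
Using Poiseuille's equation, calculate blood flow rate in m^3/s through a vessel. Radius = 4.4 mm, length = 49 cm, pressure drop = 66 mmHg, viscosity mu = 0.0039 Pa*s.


Q = pi*r^4*dP / (8*mu*L)
r = 0.0044 m, L = 0.49 m
dP = 66 mmHg = 8799.252 Pa
Q = 6.7773e-04 m^3/s


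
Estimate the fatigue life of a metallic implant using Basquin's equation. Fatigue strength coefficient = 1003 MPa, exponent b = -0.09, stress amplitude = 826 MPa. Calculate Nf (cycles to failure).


sigma_a = sigma_f' * (2Nf)^b
2Nf = (sigma_a/sigma_f')^(1/b)
2Nf = (826/1003)^(1/-0.09)
2Nf = 8.6476625
Nf = 4.324


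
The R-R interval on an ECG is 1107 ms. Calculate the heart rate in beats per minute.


HR = 60 / RR_interval(s)
RR = 1107 ms = 1.107 s
HR = 60 / 1.107 = 54.2 bpm


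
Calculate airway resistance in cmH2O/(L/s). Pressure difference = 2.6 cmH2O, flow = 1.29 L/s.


R = dP / flow
R = 2.6 / 1.29
R = 2.016 cmH2O/(L/s)


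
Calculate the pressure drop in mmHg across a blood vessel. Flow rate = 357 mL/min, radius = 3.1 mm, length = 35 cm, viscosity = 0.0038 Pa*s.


dP = 8*mu*L*Q / (pi*r^4)
Q = 357 mL/min = 5.95e-06 m^3/s
dP = 218.204 Pa = 218.204 / 133.322 mmHg = 1.637 mmHg


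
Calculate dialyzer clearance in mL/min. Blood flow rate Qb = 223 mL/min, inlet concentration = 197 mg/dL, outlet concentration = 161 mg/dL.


K = Qb * (Cb_in - Cb_out) / Cb_in
K = 223 * (197 - 161) / 197
K = 40.75 mL/min


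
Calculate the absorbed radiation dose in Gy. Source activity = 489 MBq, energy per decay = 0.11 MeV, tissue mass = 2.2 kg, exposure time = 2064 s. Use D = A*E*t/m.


A = 489 MBq = 4.8900e+08 Bq
E = 0.11 MeV = 1.7622e-14 J
D = A*E*t/m = 4.8900e+08*1.7622e-14*2064/2.2
D = 0.008084 Gy


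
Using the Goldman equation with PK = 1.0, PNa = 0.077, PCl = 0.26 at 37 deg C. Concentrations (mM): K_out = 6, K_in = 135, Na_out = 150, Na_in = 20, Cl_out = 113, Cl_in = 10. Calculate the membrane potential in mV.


Vm = (RT/F)*ln((PK*Ko + PNa*Nao + PCl*Cli)/(PK*Ki + PNa*Nai + PCl*Clo))
Numer = 20.15, Denom = 165.92
Vm = -56.34 mV


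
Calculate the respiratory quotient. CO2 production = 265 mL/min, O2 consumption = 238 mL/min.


RQ = VCO2 / VO2
RQ = 265 / 238
RQ = 1.113


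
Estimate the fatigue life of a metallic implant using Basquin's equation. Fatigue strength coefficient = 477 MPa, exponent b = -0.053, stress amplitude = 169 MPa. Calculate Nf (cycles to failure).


sigma_a = sigma_f' * (2Nf)^b
2Nf = (sigma_a/sigma_f')^(1/b)
2Nf = (169/477)^(1/-0.053)
2Nf = 3.1804196e+08
Nf = 1.5902e+08


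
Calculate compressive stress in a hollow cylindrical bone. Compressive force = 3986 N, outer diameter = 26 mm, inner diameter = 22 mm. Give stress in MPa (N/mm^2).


A = pi*(r_o^2 - r_i^2)
r_o = 13 mm, r_i = 11 mm
A = 150.796 mm^2
sigma = F/A = 3986 / 150.796
sigma = 26.43 MPa


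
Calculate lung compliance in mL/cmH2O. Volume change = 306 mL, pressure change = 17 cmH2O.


C = dV / dP
C = 306 / 17
C = 18 mL/cmH2O


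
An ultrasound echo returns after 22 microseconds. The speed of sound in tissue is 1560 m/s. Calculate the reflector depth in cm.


depth = c * t / 2
t = 22 us = 2.2000e-05 s
depth = 1560 * 2.2000e-05 / 2
depth = 0.01716 m = 1.716 cm


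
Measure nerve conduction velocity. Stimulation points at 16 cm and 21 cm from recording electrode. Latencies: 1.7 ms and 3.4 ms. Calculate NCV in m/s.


Distance = (21 - 16) / 100 = 0.05 m
dt = (3.4 - 1.7) / 1000 = 0.0017 s
NCV = dist / dt = 29.41 m/s


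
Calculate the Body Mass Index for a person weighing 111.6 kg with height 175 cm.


BMI = weight / height^2
height = 175 cm = 1.75 m
BMI = 111.6 / 1.75^2
BMI = 36.44 kg/m^2


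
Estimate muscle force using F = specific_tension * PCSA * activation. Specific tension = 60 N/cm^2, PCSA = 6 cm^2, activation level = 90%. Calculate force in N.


F = sigma * PCSA * activation
F = 60 * 6 * 0.9
F = 324 N


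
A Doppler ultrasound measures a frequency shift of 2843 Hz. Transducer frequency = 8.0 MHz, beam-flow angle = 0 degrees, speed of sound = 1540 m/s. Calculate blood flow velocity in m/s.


v = fd * c / (2 * f0 * cos(theta))
v = 2843 * 1540 / (2 * 8.0000e+06 * cos(0))
v = 0.2736 m/s


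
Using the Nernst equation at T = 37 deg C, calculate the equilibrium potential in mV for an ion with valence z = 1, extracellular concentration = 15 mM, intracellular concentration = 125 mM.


E = (RT/(zF)) * ln(C_out/C_in)
T = 37 + 273.15 = 310.15 K
E = (8.314 * 310.15 / (1 * 96485)) * ln(15/125)
E = -56.66 mV


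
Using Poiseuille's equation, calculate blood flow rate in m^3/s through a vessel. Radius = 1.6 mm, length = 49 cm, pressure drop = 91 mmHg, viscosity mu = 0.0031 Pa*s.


Q = pi*r^4*dP / (8*mu*L)
r = 0.0016 m, L = 0.49 m
dP = 91 mmHg = 12132.302 Pa
Q = 2.0555e-05 m^3/s


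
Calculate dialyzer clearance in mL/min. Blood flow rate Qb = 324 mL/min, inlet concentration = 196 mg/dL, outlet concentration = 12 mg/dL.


K = Qb * (Cb_in - Cb_out) / Cb_in
K = 324 * (196 - 12) / 196
K = 304.2 mL/min


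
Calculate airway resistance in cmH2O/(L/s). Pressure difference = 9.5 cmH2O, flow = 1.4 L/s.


R = dP / flow
R = 9.5 / 1.4
R = 6.786 cmH2O/(L/s)


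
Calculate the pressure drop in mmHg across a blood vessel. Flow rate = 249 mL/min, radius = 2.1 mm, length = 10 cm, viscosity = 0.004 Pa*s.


dP = 8*mu*L*Q / (pi*r^4)
Q = 249 mL/min = 4.15e-06 m^3/s
dP = 217.356 Pa = 217.356 / 133.322 mmHg = 1.63 mmHg


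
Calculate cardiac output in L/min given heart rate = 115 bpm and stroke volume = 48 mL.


CO = HR * SV
CO = 115 * 48 / 1000
CO = 5.52 L/min


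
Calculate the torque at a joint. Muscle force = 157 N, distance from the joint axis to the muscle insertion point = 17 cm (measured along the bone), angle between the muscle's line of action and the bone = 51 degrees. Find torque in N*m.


Torque = F * d * sin(theta)   (moment arm = d*sin(theta))
d = 17 cm = 0.17 m
Torque = 157 * 0.17 * sin(51)
Torque = 20.74 N*m


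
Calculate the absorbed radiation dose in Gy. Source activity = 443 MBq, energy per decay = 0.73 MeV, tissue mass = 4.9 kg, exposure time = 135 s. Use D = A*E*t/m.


A = 443 MBq = 4.4300e+08 Bq
E = 0.73 MeV = 1.16946e-13 J
D = A*E*t/m = 4.4300e+08*1.16946e-13*135/4.9
D = 0.001427 Gy


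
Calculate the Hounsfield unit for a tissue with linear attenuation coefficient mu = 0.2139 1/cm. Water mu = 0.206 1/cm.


HU = ((mu_tissue - mu_water) / mu_water) * 1000
HU = ((0.2139 - 0.206) / 0.206) * 1000
HU = 38.35


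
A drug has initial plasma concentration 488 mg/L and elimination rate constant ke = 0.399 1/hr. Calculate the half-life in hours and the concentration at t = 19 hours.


t_half = ln(2) / ke = 0.693147 / 0.399 = 1.737 hr
C(t) = C0 * exp(-ke*t) = 488 * exp(-0.399*19)
C(19) = 0.2489 mg/L


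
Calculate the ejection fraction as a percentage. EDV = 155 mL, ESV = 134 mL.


SV = EDV - ESV = 155 - 134 = 21 mL
EF = SV/EDV * 100 = 21/155 * 100
EF = 13.55%


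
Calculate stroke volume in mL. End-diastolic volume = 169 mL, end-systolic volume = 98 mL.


SV = EDV - ESV
SV = 169 - 98
SV = 71 mL


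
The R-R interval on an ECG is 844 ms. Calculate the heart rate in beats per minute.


HR = 60 / RR_interval(s)
RR = 844 ms = 0.844 s
HR = 60 / 0.844 = 71.09 bpm


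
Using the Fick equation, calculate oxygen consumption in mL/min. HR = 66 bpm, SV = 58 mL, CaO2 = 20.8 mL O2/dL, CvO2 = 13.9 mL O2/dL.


CO = HR*SV = 66*58/1000 = 3.828 L/min
a-v O2 diff = 20.8 - 13.9 = 6.9 mL/dL
VO2 = CO * (CaO2-CvO2) * 10 dL/L
VO2 = 3.828 * 6.9 * 10
VO2 = 264.1 mL/min


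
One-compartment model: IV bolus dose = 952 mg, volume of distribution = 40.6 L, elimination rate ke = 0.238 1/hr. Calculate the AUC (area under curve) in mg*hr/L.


C0 = Dose/Vd = 952/40.6 = 23.4483 mg/L
AUC = C0/ke = 23.4483/0.238
AUC = 98.52 mg*hr/L


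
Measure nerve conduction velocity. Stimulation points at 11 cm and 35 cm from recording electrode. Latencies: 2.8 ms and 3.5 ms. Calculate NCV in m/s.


Distance = (35 - 11) / 100 = 0.24 m
dt = (3.5 - 2.8) / 1000 = 7.0000e-04 s
NCV = dist / dt = 342.9 m/s


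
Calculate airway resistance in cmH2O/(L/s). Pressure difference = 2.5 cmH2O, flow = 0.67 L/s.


R = dP / flow
R = 2.5 / 0.67
R = 3.731 cmH2O/(L/s)


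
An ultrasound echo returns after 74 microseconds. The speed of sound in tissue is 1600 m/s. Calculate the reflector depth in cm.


depth = c * t / 2
t = 74 us = 7.4000e-05 s
depth = 1600 * 7.4000e-05 / 2
depth = 0.0592 m = 5.92 cm
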